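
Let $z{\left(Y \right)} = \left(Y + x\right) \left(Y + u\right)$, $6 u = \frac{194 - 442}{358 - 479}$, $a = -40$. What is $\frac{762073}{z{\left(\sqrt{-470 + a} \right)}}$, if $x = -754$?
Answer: $- \frac{2964500256399}{1471097796566} + \frac{2910790992747 i \sqrt{510}}{1471097796566} \approx -2.0152 + 44.684 i$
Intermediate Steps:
$u = \frac{124}{363}$ ($u = \frac{\left(194 - 442\right) \frac{1}{358 - 479}}{6} = \frac{\left(-248\right) \frac{1}{-121}}{6} = \frac{\left(-248\right) \left(- \frac{1}{121}\right)}{6} = \frac{1}{6} \cdot \frac{248}{121} = \frac{124}{363} \approx 0.3416$)
$z{\left(Y \right)} = \left(-754 + Y\right) \left(\frac{124}{363} + Y\right)$ ($z{\left(Y \right)} = \left(Y - 754\right) \left(Y + \frac{124}{363}\right) = \left(-754 + Y\right) \left(\frac{124}{363} + Y\right)$)
$\frac{762073}{z{\left(\sqrt{-470 + a} \right)}} = \frac{762073}{- \frac{93496}{363} + \left(\sqrt{-470 - 40}\right)^{2} - \frac{273578 \sqrt{-470 - 40}}{363}} = \frac{762073}{- \frac{93496}{363} + \left(\sqrt{-510}\right)^{2} - \frac{273578 \sqrt{-510}}{363}} = \frac{762073}{- \frac{93496}{363} + \left(i \sqrt{510}\right)^{2} - \frac{273578 i \sqrt{510}}{363}} = \frac{762073}{- \frac{93496}{363} - 510 - \frac{273578 i \sqrt{510}}{363}} = \frac{762073}{- \frac{278626}{363} - \frac{273578 i \sqrt{510}}{363}}$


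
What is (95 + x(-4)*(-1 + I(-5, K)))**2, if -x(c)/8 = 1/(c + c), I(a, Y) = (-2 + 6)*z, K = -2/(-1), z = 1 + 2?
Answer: 11236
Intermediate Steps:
z = 3
K = 2 (K = -2*(-1) = 2)
I(a, Y) = 12 (I(a, Y) = (-2 + 6)*3 = 4*3 = 12)
x(c) = -4/c (x(c) = -8/(c + c) = -8*1/(2*c) = -4/c)
(95 + x(-4)*(-1 + I(-5, K)))**2 = (95 + (-4/(-4))*(-1 + 12))**2 = (95 - 4*(-1/4)*11)**2 = (95 + 1*11)**2 = (95 + 11)**2 = 106**2 = 11236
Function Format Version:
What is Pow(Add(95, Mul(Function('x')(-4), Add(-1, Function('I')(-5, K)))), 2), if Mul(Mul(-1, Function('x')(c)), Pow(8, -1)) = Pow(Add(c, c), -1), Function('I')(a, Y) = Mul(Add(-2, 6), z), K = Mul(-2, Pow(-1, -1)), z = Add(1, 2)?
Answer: 11236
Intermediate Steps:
z = 3
K = 2 (K = Mul(-2, -1) = 2)
Function('I')(a, Y) = 12 (Function('I')(a, Y) = Mul(Add(-2, 6), 3) = Mul(4, 3) = 12)
Function('x')(c) = Mul(-4, Pow(c, -1)) (Function('x')(c) = Mul(-8, Pow(Add(c, c), -1)) = Mul(-8, Pow(Mul(2, c), -1)) = Mul(-8, Mul(Rational(1, 2), Pow(c, -1))) = Mul(-4, Pow(c, -1)))
Pow(Add(95, Mul(Function('x')(-4), Add(-1, Function('I')(-5, K)))), 2) = Pow(Add(95, Mul(Mul(-4, Pow(-4, -1)), Add(-1, 12))), 2) = Pow(Add(95, Mul(Mul(-4, Rational(-1, 4)), 11)), 2) = Pow(Add(95, Mul(1, 11)), 2) = Pow(Add(95, 11), 2) = Pow(106, 2) = 11236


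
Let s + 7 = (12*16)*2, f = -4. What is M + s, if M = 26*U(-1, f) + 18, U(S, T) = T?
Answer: 291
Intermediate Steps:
M = -86 (M = 26*(-4) + 18 = -104 + 18 = -86)
s = 377 (s = -7 + (12*16)*2 = -7 + 192*2 = -7 + 384 = 377)
M + s = -86 + 377 = 291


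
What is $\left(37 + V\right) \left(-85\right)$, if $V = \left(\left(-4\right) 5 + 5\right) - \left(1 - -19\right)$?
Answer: $-170$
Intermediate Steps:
$V = -35$ ($V = \left(-20 + 5\right) - \left(1 + 19\right) = -15 - 20 = -35$)
$\left(37 + V\right) \left(-85\right) = \left(37 - 35\right) \left(-85\right) = 2 \left(-85\right) = -170$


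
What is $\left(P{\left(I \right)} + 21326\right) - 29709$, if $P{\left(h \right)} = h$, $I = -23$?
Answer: $-8406$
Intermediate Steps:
$\left(P{\left(I \right)} + 21326\right) - 29709 = \left(-23 + 21326\right) - 29709 = 21303 - 29709 = -8406$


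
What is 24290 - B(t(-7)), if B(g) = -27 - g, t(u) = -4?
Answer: 24313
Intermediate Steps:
24290 - B(t(-7)) = 24290 - (-27 - 1*(-4)) = 24290 - (-27 + 4) = 24290 - 1*(-23) = 24290 + 23 = 24313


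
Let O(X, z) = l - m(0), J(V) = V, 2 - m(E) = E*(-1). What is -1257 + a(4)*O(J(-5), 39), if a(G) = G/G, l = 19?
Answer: -1240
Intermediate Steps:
a(G) = 1
m(E) = 2 + E (m(E) = 2 - E*(-1) = 2 - (-1)*E = 2 + E)
O(X, z) = 17 (O(X, z) = 19 - (2 + 0) = 19 - 1*2 = 19 - 2 = 17)
-1257 + a(4)*O(J(-5), 39) = -1257 + 1*17 = -1257 + 17 = -1240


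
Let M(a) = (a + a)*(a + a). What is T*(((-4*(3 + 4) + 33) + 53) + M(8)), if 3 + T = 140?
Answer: 43018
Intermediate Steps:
M(a) = 4*a² (M(a) = (2*a)*(2*a) = 4*a²)
T = 137 (T = -3 + 140 = 137)
T*(((-4*(3 + 4) + 33) + 53) + M(8)) = 137*(((-4*(3 + 4) + 33) + 53) + 4*8²) = 137*(((-4*7 + 33) + 53) + 4*64) = 137*(((-28 + 33) + 53) + 256) = 137*((5 + 53) + 256) = 137*(58 + 256) = 137*314 = 43018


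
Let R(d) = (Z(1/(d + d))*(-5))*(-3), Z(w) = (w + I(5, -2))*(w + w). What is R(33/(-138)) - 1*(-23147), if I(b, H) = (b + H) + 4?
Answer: 2763527/121 ≈ 22839.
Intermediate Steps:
I(b, H) = 4 + H + b (I(b, H) = (H + b) + 4 = 4 + H + b)
Z(w) = 2*w*(7 + w) (Z(w) = (w + (4 - 2 + 5))*(w + w) = (w + 7)*(2*w) = (7 + w)*(2*w) = 2*w*(7 + w))
R(d) = 15*(7 + 1/(2*d))/d (R(d) = ((2*(7 + 1/(d + d))/(d + d))*(-5))*(-3) = ((2*(7 + 1/(2*d))/((2*d)))*(-5))*(-3) = ((2*(1/(2*d))*(7 + 1/(2*d)))*(-5))*(-3) = (((7 + 1/(2*d))/d)*(-5))*(-3) = -5*(7 + 1/(2*d))/d*(-3) = 15*(7 + 1/(2*d))/d)
R(33/(-138)) - 1*(-23147) = 15*(1 + 14*(33/(-138)))/(2*(33/(-138))²) - 1*(-23147) = 15*(1 + 14*(33*(-1/138)))/(2*(33*(-1/138))²) + 23147 = 15*(1 + 14*(-11/46))/(2*(-11/46)²) + 23147 = (15/2)*(2116/121)*(1 - 77/23) + 23147 = (15/2)*(2116/121)*(-54/23) + 23147 = -37260/121 + 23147 = 2763527/121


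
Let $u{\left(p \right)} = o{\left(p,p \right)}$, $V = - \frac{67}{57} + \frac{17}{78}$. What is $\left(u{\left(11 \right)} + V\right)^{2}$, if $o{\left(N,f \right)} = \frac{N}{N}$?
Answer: $\frac{441}{244036} \approx 0.0018071$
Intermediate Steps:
$V = - \frac{473}{494}$ ($V = \left(-67\right) \frac{1}{57} + 17 \cdot \frac{1}{78} = - \frac{67}{57} + \frac{17}{78} = - \frac{473}{494} \approx -0.95749$)
$o{\left(N,f \right)} = 1$
$u{\left(p \right)} = 1$
$\left(u{\left(11 \right)} + V\right)^{2} = \left(1 - \frac{473}{494}\right)^{2} = \left(\frac{21}{494}\right)^{2} = \frac{441}{244036}$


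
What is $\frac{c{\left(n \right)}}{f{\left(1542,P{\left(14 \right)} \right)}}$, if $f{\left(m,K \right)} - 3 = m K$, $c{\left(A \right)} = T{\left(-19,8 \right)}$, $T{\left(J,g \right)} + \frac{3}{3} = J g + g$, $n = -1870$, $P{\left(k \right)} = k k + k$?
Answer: $- \frac{145}{323823} \approx -0.00044778$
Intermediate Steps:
$P{\left(k \right)} = k + k^{2}$ ($P{\left(k \right)} = k^{2} + k = k + k^{2}$)
$T{\left(J,g \right)} = -1 + g + J g$ ($T{\left(J,g \right)} = -1 + \left(J g + g\right) = -1 + \left(g + J g\right) = -1 + g + J g$)
$c{\left(A \right)} = -145$ ($c{\left(A \right)} = -1 + 8 - 152 = -145$)
$f{\left(m,K \right)} = 3 + K m$ ($f{\left(m,K \right)} = 3 + m K = 3 + K m$)
$\frac{c{\left(n \right)}}{f{\left(1542,P{\left(14 \right)} \right)}} = - \frac{145}{3 + 14 \left(1 + 14\right) 1542} = - \frac{145}{3 + 14 \cdot 15 \cdot 1542} = - \frac{145}{3 + 210 \cdot 1542} = - \frac{145}{3 + 323820} = - \frac{145}{323823}$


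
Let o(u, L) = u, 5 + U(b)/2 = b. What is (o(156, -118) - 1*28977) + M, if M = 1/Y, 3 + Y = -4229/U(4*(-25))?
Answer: -103726569/3599 ≈ -28821.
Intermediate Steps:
U(b) = -10 + 2*b
Y = 3599/210 (Y = -3 - 4229/(-10 + 2*(4*(-25))) = -3 - 4229/(-10 + 2*(-100)) = -3 - 4229/(-10 - 200) = -3 - 4229/(-210) = -3 - 4229*(-1/210) = -3 + 4229/210 = 3599/210 ≈ 17.138)
M = 210/3599 (M = 1/(3599/210) = 210/3599 ≈ 0.058350)
(o(156, -118) - 1*28977) + M = (156 - 1*28977) + 210/3599 = (156 - 28977) + 210/3599 = -28821 + 210/3599 = -103726569/3599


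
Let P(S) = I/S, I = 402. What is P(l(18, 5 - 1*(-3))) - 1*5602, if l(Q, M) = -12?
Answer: -11271/2 ≈ -5635.5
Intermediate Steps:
P(S) = 402/S
P(l(18, 5 - 1*(-3))) - 1*5602 = 402/(-12) - 1*5602 = 402*(-1/12) - 5602 = -67/2 - 5602 = -11271/2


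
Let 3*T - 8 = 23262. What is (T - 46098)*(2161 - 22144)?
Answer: 766174864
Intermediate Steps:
T = 23270/3 (T = 8/3 + (⅓)*23262 = 8/3 + 7754 = 23270/3 ≈ 7756.7)
(T - 46098)*(2161 - 22144) = (23270/3 - 46098)*(2161 - 22144) = -115024/3*(-19983) = 766174864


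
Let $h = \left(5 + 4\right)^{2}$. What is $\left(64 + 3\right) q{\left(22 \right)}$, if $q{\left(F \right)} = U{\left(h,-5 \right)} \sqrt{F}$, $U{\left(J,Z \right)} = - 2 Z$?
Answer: $670 \sqrt{22} \approx 3142.6$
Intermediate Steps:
$h = 81$ ($h = 9^{2} = 81$)
$q{\left(F \right)} = 10 \sqrt{F}$ ($q{\left(F \right)} = \left(-2\right) \left(-5\right) \sqrt{F} = 10 \sqrt{F}$)
$\left(64 + 3\right) q{\left(22 \right)} = \left(64 + 3\right) 10 \sqrt{22} = 67 \cdot 10 \sqrt{22} = 670 \sqrt{22}$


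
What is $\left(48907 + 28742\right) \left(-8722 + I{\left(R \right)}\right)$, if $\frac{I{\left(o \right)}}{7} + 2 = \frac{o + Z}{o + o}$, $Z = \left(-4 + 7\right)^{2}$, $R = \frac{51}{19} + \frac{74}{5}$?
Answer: $- \frac{102367429710}{151} \approx -6.7793 \cdot 10^{8}$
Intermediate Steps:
$R = \frac{1661}{95}$ ($R = 51 \cdot \frac{1}{19} + 74 \cdot \frac{1}{5} = \frac{51}{19} + \frac{74}{5} = \frac{1661}{95} \approx 17.484$)
$Z = 9$ ($Z = 3^{2} = 9$)
$I{\left(o \right)} = -14 + \frac{7 \left(9 + o\right)}{2 o}$ ($I{\left(o \right)} = -14 + 7 \frac{o + 9}{o + o} = -14 + 7 \frac{9 + o}{2 o} = -14 + \frac{7 \left(9 + o\right)}{2 o}$)
$\left(48907 + 28742\right) \left(-8722 + I{\left(R \right)}\right) = \left(48907 + 28742\right) \left(-8722 + \frac{21 \left(3 - \frac{1661}{95}\right)}{2 \cdot \frac{1661}{95}}\right) = 77649 \left(-8722 + \frac{21}{2} \cdot \frac{95}{1661} \left(3 - \frac{1661}{95}\right)\right) = 77649 \left(-8722 + \frac{21}{2} \cdot \frac{95}{1661} \left(- \frac{1376}{95}\right)\right) = 77649 \left(-8722 - \frac{14448}{1661}\right) = 77649 \left(- \frac{14501690}{1661}\right) = - \frac{102367429710}{151}$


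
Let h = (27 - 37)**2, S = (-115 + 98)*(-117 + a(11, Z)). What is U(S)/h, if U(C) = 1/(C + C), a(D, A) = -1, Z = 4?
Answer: 1/401200 ≈ 2.4925e-6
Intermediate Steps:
S = 2006 (S = (-115 + 98)*(-117 - 1) = -17*(-118) = 2006)
h = 100 (h = (-10)**2 = 100)
U(C) = 1/(2*C)
U(S)/h = ((1/2)/2006)/100 = ((1/2)*(1/2006))*(1/100) = (1/4012)*(1/100) = 1/401200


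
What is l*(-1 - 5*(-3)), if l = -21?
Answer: -294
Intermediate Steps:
l*(-1 - 5*(-3)) = -21*(-1 - 5*(-3)) = -21*(-1 + 15) = -21*14 = -294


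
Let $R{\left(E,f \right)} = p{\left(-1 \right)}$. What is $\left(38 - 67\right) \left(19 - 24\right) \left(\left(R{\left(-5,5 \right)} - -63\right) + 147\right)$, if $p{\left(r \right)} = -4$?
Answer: $29870$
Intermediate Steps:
$R{\left(E,f \right)} = -4$
$\left(38 - 67\right) \left(19 - 24\right) \left(\left(R{\left(-5,5 \right)} - -63\right) + 147\right) = \left(38 - 67\right) \left(19 - 24\right) \left(\left(-4 - -63\right) + 147\right) = \left(-29\right) \left(-5\right) \left(\left(-4 + 63\right) + 147\right) = 145 \left(59 + 147\right) = 145 \cdot 206 = 29870$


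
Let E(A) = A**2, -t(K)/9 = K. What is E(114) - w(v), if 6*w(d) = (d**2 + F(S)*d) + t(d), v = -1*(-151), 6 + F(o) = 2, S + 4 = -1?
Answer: 9523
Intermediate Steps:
S = -5 (S = -4 - 1 = -5)
F(o) = -4 (F(o) = -6 + 2 = -4)
t(K) = -9*K
v = 151
w(d) = -13*d/6 + d**2/6 (w(d) = ((d**2 - 4*d) - 9*d)/6 = (d**2 - 13*d)/6 = -13*d/6 + d**2/6)
E(114) - w(v) = 114**2 - 151*(-13 + 151)/6 = 12996 - 151*138/6 = 12996 - 1*3473 = 12996 - 3473 = 9523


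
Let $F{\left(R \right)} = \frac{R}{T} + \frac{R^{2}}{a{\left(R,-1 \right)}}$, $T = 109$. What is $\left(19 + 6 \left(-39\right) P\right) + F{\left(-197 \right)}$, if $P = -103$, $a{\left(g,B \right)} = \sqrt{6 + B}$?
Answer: $\frac{2628992}{109} + \frac{38809 \sqrt{5}}{5} \approx 41475.0$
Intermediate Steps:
$F{\left(R \right)} = \frac{R}{109} + \frac{\sqrt{5} R^{2}}{5}$ ($F{\left(R \right)} = \frac{R}{109} + \frac{R^{2}}{\sqrt{6 - 1}} = R \frac{1}{109} + \frac{R^{2}}{\sqrt{5}} = \frac{R}{109} + R^{2} \frac{\sqrt{5}}{5} = \frac{R}{109} + \frac{\sqrt{5} R^{2}}{5}$)
$\left(19 + 6 \left(-39\right) P\right) + F{\left(-197 \right)} = \left(19 + 6 \left(-39\right) \left(-103\right)\right) + \frac{1}{545} \left(-197\right) \left(5 + 109 \left(-197\right) \sqrt{5}\right) = \left(19 - -24102\right) + \frac{1}{545} \left(-197\right) \left(5 - 21473 \sqrt{5}\right) = \left(19 + 24102\right) - \left(\frac{197}{109} - \frac{38809 \sqrt{5}}{5}\right) = 24121 - \left(\frac{197}{109} - \frac{38809 \sqrt{5}}{5}\right) = \frac{2628992}{109} + \frac{38809 \sqrt{5}}{5}$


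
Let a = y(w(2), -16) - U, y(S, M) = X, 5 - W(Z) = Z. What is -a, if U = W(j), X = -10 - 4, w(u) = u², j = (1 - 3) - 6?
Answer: 27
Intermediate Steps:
j = -8 (j = -2 - 6 = -8)
W(Z) = 5 - Z
X = -14
y(S, M) = -14
U = 13 (U = 5 - 1*(-8) = 5 + 8 = 13)
a = -27 (a = -14 - 1*13 = -14 - 13 = -27)
-a = -1*(-27) = 27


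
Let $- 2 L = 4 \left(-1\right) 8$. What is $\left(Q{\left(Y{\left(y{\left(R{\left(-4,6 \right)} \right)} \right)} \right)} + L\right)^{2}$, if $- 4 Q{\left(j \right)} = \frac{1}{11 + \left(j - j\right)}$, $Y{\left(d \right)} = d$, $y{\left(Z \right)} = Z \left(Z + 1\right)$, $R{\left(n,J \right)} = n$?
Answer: $\frac{494209}{1936} \approx 255.27$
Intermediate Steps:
$y{\left(Z \right)} = Z \left(1 + Z\right)$
$L = 16$ ($L = - \frac{4 \left(-1\right) 8}{2} = - \frac{\left(-4\right) 8}{2} = \left(- \frac{1}{2}\right) \left(-32\right) = 16$)
$Q{\left(j \right)} = - \frac{1}{44}$ ($Q{\left(j \right)} = - \frac{1}{4 \left(11 + \left(j - j\right)\right)} = - \frac{1}{4 \left(11 + 0\right)} = - \frac{1}{4 \cdot 11} = \left(- \frac{1}{4}\right) \frac{1}{11} = - \frac{1}{44}$)
$\left(Q{\left(Y{\left(y{\left(R{\left(-4,6 \right)} \right)} \right)} \right)} + L\right)^{2} = \left(- \frac{1}{44} + 16\right)^{2} = \left(\frac{703}{44}\right)^{2} = \frac{494209}{1936}$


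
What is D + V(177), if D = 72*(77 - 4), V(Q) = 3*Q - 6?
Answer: 5781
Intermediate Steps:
V(Q) = -6 + 3*Q
D = 5256 (D = 72*73 = 5256)
D + V(177) = 5256 + (-6 + 3*177) = 5256 + (-6 + 531) = 5256 + 525 = 5781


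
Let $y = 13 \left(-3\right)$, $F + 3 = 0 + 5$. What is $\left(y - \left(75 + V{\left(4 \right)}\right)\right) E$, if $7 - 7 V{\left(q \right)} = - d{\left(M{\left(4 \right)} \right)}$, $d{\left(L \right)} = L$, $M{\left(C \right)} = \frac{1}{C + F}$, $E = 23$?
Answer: $- \frac{111113}{42} \approx -2645.5$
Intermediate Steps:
$F = 2$ ($F = -3 + \left(0 + 5\right) = -3 + 5 = 2$)
$y = -39$
$M{\left(C \right)} = \frac{1}{2 + C}$ ($M{\left(C \right)} = \frac{1}{C + 2} = \frac{1}{2 + C}$)
$V{\left(q \right)} = \frac{43}{42}$ ($V{\left(q \right)} = 1 - \frac{\left(-1\right) \frac{1}{2 + 4}}{7} = 1 - \frac{\left(-1\right) \frac{1}{6}}{7} = 1 - - \frac{1}{42} = 1 + \frac{1}{42} = \frac{43}{42}$)
$\left(y - \left(75 + V{\left(4 \right)}\right)\right) E = \left(-39 - \frac{3193}{42}\right) 23 = \left(- \frac{4831}{42}\right) 23 = - \frac{111113}{42}$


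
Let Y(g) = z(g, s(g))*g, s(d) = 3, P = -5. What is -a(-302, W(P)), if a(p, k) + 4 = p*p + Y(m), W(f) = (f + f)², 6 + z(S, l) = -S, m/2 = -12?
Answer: -90768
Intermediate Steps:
m = -24 (m = 2*(-12) = -24)
z(S, l) = -6 - S
W(f) = 4*f² (W(f) = (2*f)² = 4*f²)
Y(g) = g*(-6 - g) (Y(g) = (-6 - g)*g = g*(-6 - g))
a(p, k) = -436 + p² (a(p, k) = -4 + (p*p - 1*(-24)*(6 - 24)) = -4 + (p² - 1*(-24)*(-18)) = -4 + (p² - 432) = -4 + (-432 + p²) = -436 + p²)
-a(-302, W(P)) = -(-436 + (-302)²) = -(-436 + 91204) = -1*90768 = -90768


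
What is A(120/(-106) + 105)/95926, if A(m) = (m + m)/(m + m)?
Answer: 1/95926 ≈ 1.0425e-5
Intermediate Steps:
A(m) = 1 (A(m) = (2*m)/((2*m)) = (2*m)*(1/(2*m)) = 1)
A(120/(-106) + 105)/95926 = 1/95926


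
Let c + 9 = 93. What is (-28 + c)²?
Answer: 3136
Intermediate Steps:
c = 84 (c = -9 + 93 = 84)
(-28 + c)² = (-28 + 84)² = 56² = 3136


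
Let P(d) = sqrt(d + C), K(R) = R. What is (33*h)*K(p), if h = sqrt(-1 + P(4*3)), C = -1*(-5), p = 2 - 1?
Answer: 33*sqrt(-1 + sqrt(17)) ≈ 58.319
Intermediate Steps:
p = 1
C = 5
P(d) = sqrt(5 + d) (P(d) = sqrt(d + 5) = sqrt(5 + d))
h = sqrt(-1 + sqrt(17)) (h = sqrt(-1 + sqrt(5 + 4*3)) = sqrt(-1 + sqrt(5 + 12)) = sqrt(-1 + sqrt(17)) ≈ 1.7672)
(33*h)*K(p) = (33*sqrt(-1 + sqrt(17)))*1 = 33*sqrt(-1 + sqrt(17))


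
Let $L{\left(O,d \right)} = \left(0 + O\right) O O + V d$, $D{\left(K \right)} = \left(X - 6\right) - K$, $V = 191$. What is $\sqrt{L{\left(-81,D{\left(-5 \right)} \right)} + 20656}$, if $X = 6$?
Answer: $i \sqrt{509830} \approx 714.02 i$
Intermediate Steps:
$D{\left(K \right)} = - K$ ($D{\left(K \right)} = \left(6 - 6\right) - K = 0 - K = - K$)
$L{\left(O,d \right)} = O^{3} + 191 d$ ($L{\left(O,d \right)} = \left(0 + O\right) O O + 191 d = O O O + 191 d = O^{2} O + 191 d = O^{3} + 191 d$)
$\sqrt{L{\left(-81,D{\left(-5 \right)} \right)} + 20656} = \sqrt{\left(\left(-81\right)^{3} + 191 \left(\left(-1\right) \left(-5\right)\right)\right) + 20656} = \sqrt{\left(-531441 + 191 \cdot 5\right) + 20656} = \sqrt{\left(-531441 + 955\right) + 20656} = \sqrt{-530486 + 20656} = \sqrt{-509830} = i \sqrt{509830}$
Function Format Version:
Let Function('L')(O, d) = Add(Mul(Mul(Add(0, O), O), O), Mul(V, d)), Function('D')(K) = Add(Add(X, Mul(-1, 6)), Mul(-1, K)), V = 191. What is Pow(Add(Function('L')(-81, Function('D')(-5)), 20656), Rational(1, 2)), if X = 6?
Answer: Mul(I, Pow(509830, Rational(1, 2))) ≈ Mul(714.02, I)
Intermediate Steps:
Function('D')(K) = Mul(-1, K) (Function('D')(K) = Add(Add(6, Mul(-1, 6)), Mul(-1, K)) = Add(Add(6, -6), Mul(-1, K)) = Add(0, Mul(-1, K)) = Mul(-1, K))
Function('L')(O, d) = Add(Pow(O, 3), Mul(191, d)) (Function('L')(O, d) = Add(Mul(Mul(Add(0, O), O), O), Mul(191, d)) = Add(Mul(Mul(O, O), O), Mul(191, d)) = Add(Mul(Pow(O, 2), O), Mul(191, d)) = Add(Pow(O, 3), Mul(191, d)))
Pow(Add(Function('L')(-81, Function('D')(-5)), 20656), Rational(1, 2)) = Pow(Add(Add(Pow(-81, 3), Mul(191, Mul(-1, -5))), 20656), Rational(1, 2)) = Pow(Add(Add(-531441, Mul(191, 5)), 20656), Rational(1, 2)) = Pow(Add(Add(-531441, 955), 20656), Rational(1, 2)) = Pow(Add(-530486, 20656), Rational(1, 2)) = Pow(-509830, Rational(1, 2)) = Mul(I, Pow(509830, Rational(1, 2)))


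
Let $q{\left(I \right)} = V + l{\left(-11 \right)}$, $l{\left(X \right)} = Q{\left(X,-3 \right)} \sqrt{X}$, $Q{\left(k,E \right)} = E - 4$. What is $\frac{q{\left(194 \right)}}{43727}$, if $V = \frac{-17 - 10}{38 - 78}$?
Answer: $\frac{27}{1749080} - \frac{7 i \sqrt{11}}{43727} \approx 1.5437 \cdot 10^{-5} - 0.00053094 i$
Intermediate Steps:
$Q{\left(k,E \right)} = -4 + E$
$l{\left(X \right)} = - 7 \sqrt{X}$ ($l{\left(X \right)} = \left(-4 - 3\right) \sqrt{X} = - 7 \sqrt{X}$)
$V = \frac{27}{40}$ ($V = - \frac{27}{-40} = \left(-27\right) \left(- \frac{1}{40}\right) = \frac{27}{40} \approx 0.675$)
$q{\left(I \right)} = \frac{27}{40} - 7 i \sqrt{11}$ ($q{\left(I \right)} = \frac{27}{40} - 7 \sqrt{-11} = \frac{27}{40} - 7 i \sqrt{11}$)
$\frac{q{\left(194 \right)}}{43727} = \frac{\frac{27}{40} - 7 i \sqrt{11}}{43727} = \left(\frac{27}{40} - 7 i \sqrt{11}\right) \frac{1}{43727} = \frac{27}{1749080} - \frac{7 i \sqrt{11}}{43727}$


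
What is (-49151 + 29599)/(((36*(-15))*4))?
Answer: 1222/135 ≈ 9.0518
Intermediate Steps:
(-49151 + 29599)/(((36*(-15))*4)) = -19552/((-540*4)) = -19552/(-2160) = -19552*(-1/2160) = 1222/135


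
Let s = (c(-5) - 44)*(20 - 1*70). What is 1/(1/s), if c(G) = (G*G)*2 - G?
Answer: -550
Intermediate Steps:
c(G) = -G + 2*G² (c(G) = G²*2 - G = 2*G² - G = -G + 2*G²)
s = -550 (s = (-5*(-1 + 2*(-5)) - 44)*(20 - 1*70) = (-5*(-1 - 10) - 44)*(20 - 70) = (-5*(-11) - 44)*(-50) = (55 - 44)*(-50) = 11*(-50) = -550)
1/(1/s) = 1/(1/(-550)) = 1/(-1/550) = -550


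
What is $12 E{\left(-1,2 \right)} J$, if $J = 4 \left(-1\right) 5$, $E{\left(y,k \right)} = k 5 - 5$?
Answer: $-1200$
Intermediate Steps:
$E{\left(y,k \right)} = -5 + 5 k$ ($E{\left(y,k \right)} = 5 k - 5 = -5 + 5 k$)
$J = -20$ ($J = \left(-4\right) 5 = -20$)
$12 E{\left(-1,2 \right)} J = 12 \left(-5 + 5 \cdot 2\right) \left(-20\right) = 12 \left(-5 + 10\right) \left(-20\right) = 12 \cdot 5 \left(-20\right) = 60 \left(-20\right) = -1200$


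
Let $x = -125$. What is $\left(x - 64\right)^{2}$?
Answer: $35721$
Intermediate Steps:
$\left(x - 64\right)^{2} = \left(-125 - 64\right)^{2} = \left(-189\right)^{2} = 35721$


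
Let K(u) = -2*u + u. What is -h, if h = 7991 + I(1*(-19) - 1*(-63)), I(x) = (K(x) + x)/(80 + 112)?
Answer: -7991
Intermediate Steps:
K(u) = -u
I(x) = 0 (I(x) = (-x + x)/(80 + 112) = 0/192 = 0*(1/192) = 0)
h = 7991 (h = 7991 + 0 = 7991)
-h = -1*7991 = -7991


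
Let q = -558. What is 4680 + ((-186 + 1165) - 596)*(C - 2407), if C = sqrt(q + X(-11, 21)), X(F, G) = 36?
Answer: -917201 + 1149*I*sqrt(58) ≈ -9.172e+5 + 8750.5*I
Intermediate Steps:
C = 3*I*sqrt(58) (C = sqrt(-558 + 36) = sqrt(-522) = 3*I*sqrt(58) ≈ 22.847*I)
4680 + ((-186 + 1165) - 596)*(C - 2407) = 4680 + ((-186 + 1165) - 596)*(3*I*sqrt(58) - 2407) = 4680 + (979 - 596)*(-2407 + 3*I*sqrt(58)) = 4680 + 383*(-2407 + 3*I*sqrt(58)) = 4680 + (-921881 + 1149*I*sqrt(58)) = -917201 + 1149*I*sqrt(58)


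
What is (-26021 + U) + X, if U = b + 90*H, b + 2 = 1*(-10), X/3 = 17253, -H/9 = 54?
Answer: -18014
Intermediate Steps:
H = -486 (H = -9*54 = -486)
X = 51759 (X = 3*17253 = 51759)
b = -12 (b = -2 + 1*(-10) = -2 - 10 = -12)
U = -43752 (U = -12 + 90*(-486) = -12 - 43740 = -43752)
(-26021 + U) + X = (-26021 - 43752) + 51759 = -69773 + 51759 = -18014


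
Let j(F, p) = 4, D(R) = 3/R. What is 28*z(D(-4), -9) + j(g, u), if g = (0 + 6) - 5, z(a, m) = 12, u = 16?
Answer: 340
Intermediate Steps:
g = 1 (g = 6 - 5 = 1)
28*z(D(-4), -9) + j(g, u) = 28*12 + 4 = 336 + 4 = 340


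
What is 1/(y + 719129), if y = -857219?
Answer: -1/138090 ≈ -7.2417e-6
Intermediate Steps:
1/(y + 719129) = 1/(-857219 + 719129) = 1/(-138090) = -1/138090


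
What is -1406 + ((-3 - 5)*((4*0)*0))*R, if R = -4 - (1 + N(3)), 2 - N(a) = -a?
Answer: -1406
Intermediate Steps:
N(a) = 2 + a (N(a) = 2 - (-1)*a = 2 + a)
R = -10 (R = -4 - (1 + (2 + 3)) = -4 - (1 + 5) = -4 - 1*6 = -4 - 6 = -10)
-1406 + ((-3 - 5)*((4*0)*0))*R = -1406 + ((-3 - 5)*((4*0)*0))*(-10) = -1406 - 0*0*(-10) = -1406 - 8*0*(-10) = -1406 + 0*(-10) = -1406 + 0 = -1406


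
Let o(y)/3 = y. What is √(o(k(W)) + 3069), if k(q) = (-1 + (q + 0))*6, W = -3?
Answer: 9*√37 ≈ 54.745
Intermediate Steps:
k(q) = -6 + 6*q (k(q) = (-1 + q)*6 = -6 + 6*q)
o(y) = 3*y
√(o(k(W)) + 3069) = √(3*(-6 + 6*(-3)) + 3069) = √(3*(-6 - 18) + 3069) = √(3*(-24) + 3069) = √(-72 + 3069) = √2997 = 9*√37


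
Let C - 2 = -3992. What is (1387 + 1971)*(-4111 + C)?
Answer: -27203158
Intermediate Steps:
C = -3990 (C = 2 - 3992 = -3990)
(1387 + 1971)*(-4111 + C) = (1387 + 1971)*(-4111 - 3990) = 3358*(-8101) = -27203158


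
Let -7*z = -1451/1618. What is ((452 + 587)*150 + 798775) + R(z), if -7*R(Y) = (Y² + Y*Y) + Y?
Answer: 214300880985168/224486983 ≈ 9.5463e+5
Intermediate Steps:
z = 1451/11326 (z = -(-1451)/(7*1618) = -⅐*(-1451/1618) = 1451/11326 ≈ 0.12811)
R(Y) = -2*Y²/7 - Y/7 (R(Y) = -((Y² + Y*Y) + Y)/7 = -((Y² + Y²) + Y)/7 = -(2*Y² + Y)/7 = -(Y + 2*Y²)/7 = -2*Y²/7 - Y/7)
((452 + 587)*150 + 798775) + R(z) = ((452 + 587)*150 + 798775) - ⅐*1451/11326*(1 + 2*(1451/11326)) = (1039*150 + 798775) - ⅐*1451/11326*(1 + 1451/5663) = (155850 + 798775) - ⅐*1451/11326*7114/5663 = 954625 - 5161207/224486983 = 214300880985168/224486983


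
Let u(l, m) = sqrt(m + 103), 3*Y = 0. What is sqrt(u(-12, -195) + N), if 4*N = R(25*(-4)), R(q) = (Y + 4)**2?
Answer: sqrt(4 + 2*I*sqrt(23)) ≈ 2.6826 + 1.7878*I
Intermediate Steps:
Y = 0 (Y = (1/3)*0 = 0)
u(l, m) = sqrt(103 + m)
R(q) = 16 (R(q) = (0 + 4)**2 = 4**2 = 16)
N = 4 (N = (1/4)*16 = 4)
sqrt(u(-12, -195) + N) = sqrt(sqrt(103 - 195) + 4) = sqrt(sqrt(-92) + 4) = sqrt(2*I*sqrt(23) + 4) = sqrt(4 + 2*I*sqrt(23))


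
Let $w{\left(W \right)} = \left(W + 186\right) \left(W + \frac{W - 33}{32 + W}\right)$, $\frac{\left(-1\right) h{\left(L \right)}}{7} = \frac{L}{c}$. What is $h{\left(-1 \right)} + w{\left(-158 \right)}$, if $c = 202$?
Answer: $- \frac{7965605}{1818} \approx -4381.5$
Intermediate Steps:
$h{\left(L \right)} = - \frac{7 L}{202}$ ($h{\left(L \right)} = - 7 \frac{L}{202} = - \frac{7 L}{202}$)
$w{\left(W \right)} = \left(186 + W\right) \left(W + \frac{-33 + W}{32 + W}\right)$
$h{\left(-1 \right)} + w{\left(-158 \right)} = \left(- \frac{7}{202}\right) \left(-1\right) + \frac{-6138 + \left(-158\right)^{3} + 219 \left(-158\right)^{2} + 6105 \left(-158\right)}{32 - 158} = \frac{7}{202} + \frac{-6138 - 3944312 + 219 \cdot 24964 - 964590}{-126} = \frac{7}{202} - \frac{-6138 - 3944312 + 5467116 - 964590}{126} = \frac{7}{202} - \frac{39434}{9} = - \frac{7965605}{1818}$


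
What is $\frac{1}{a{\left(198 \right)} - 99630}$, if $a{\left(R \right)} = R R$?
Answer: $- \frac{1}{60426} \approx -1.6549 \cdot 10^{-5}$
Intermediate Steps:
$a{\left(R \right)} = R^{2}$
$\frac{1}{a{\left(198 \right)} - 99630} = \frac{1}{198^{2} - 99630} = \frac{1}{39204 - 99630} = \frac{1}{-60426} = - \frac{1}{60426}$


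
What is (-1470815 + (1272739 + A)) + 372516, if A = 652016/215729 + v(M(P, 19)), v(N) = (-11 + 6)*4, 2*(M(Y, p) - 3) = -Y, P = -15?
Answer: 37628104196/215729 ≈ 1.7442e+5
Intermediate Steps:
M(Y, p) = 3 - Y/2 (M(Y, p) = 3 + (-Y)/2 = 3 - Y/2)
v(N) = -20 (v(N) = -5*4 = -20)
A = -3662564/215729 (A = 652016/215729 - 20 = -3662564/215729 ≈ -16.978)
(-1470815 + (1272739 + A)) + 372516 = (-1470815 + (1272739 - 3662564/215729)) + 372516 = (-1470815 + 274563049167/215729) + 372516 = -42734399968/215729 + 372516 = 37628104196/215729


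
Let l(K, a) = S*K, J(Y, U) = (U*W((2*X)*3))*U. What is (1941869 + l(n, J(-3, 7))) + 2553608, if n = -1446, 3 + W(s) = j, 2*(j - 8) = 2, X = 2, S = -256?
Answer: 4865653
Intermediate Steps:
j = 9 (j = 8 + (1/2)*2 = 8 + 1 = 9)
W(s) = 6 (W(s) = -3 + 9 = 6)
J(Y, U) = 6*U**2 (J(Y, U) = (U*6)*U = (6*U)*U = 6*U**2)
l(K, a) = -256*K
(1941869 + l(n, J(-3, 7))) + 2553608 = (1941869 - 256*(-1446)) + 2553608 = (1941869 + 370176) + 2553608 = 2312045 + 2553608 = 4865653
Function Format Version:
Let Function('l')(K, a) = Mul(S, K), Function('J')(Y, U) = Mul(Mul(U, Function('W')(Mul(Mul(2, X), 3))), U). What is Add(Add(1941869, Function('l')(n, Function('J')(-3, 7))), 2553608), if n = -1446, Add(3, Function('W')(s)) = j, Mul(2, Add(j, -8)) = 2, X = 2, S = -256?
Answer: 4865653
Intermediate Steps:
j = 9 (j = Add(8, Mul(Rational(1, 2), 2)) = Add(8, 1) = 9)
Function('W')(s) = 6 (Function('W')(s) = Add(-3, 9) = 6)
Function('J')(Y, U) = Mul(6, Pow(U, 2)) (Function('J')(Y, U) = Mul(Mul(U, 6), U) = Mul(Mul(6, U), U) = Mul(6, Pow(U, 2)))
Function('l')(K, a) = Mul(-256, K)
Add(Add(1941869, Function('l')(n, Function('J')(-3, 7))), 2553608) = Add(Add(1941869, Mul(-256, -1446)), 2553608) = Add(Add(1941869, 370176), 2553608) = Add(2312045, 2553608) = 4865653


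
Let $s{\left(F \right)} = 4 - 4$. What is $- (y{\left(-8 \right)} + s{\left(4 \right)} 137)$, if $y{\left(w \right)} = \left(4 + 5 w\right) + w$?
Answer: $44$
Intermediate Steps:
$s{\left(F \right)} = 0$
$y{\left(w \right)} = 4 + 6 w$
$- (y{\left(-8 \right)} + s{\left(4 \right)} 137) = - (\left(4 + 6 \left(-8\right)\right) + 0 \cdot 137) = - (\left(4 - 48\right) + 0) = - (-44 + 0) = \left(-1\right) \left(-44\right) = 44$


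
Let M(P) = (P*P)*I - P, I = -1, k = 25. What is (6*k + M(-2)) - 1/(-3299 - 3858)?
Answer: 1059237/7157 ≈ 148.00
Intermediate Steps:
M(P) = -P - P**2 (M(P) = (P*P)*(-1) - P = P**2*(-1) - P = -P**2 - P = -P - P**2)
(6*k + M(-2)) - 1/(-3299 - 3858) = (6*25 - 1*(-2)*(1 - 2)) - 1/(-3299 - 3858) = (150 - 1*(-2)*(-1)) - 1/(-7157) = (150 - 2) - 1*(-1/7157) = 148 + 1/7157 = 1059237/7157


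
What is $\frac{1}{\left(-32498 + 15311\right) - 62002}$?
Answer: $- \frac{1}{79189} \approx -1.2628 \cdot 10^{-5}$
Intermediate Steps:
$\frac{1}{\left(-32498 + 15311\right) - 62002} = \frac{1}{-17187 - 62002} = \frac{1}{-79189} = - \frac{1}{79189}$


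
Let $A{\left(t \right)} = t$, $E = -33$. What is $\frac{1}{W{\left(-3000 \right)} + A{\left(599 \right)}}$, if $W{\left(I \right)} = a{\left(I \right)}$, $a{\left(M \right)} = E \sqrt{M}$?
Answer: $\frac{599}{3625801} + \frac{330 i \sqrt{30}}{3625801} \approx 0.0001652 + 0.00049851 i$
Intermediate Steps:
$a{\left(M \right)} = - 33 \sqrt{M}$
$W{\left(I \right)} = - 33 \sqrt{I}$
$\frac{1}{W{\left(-3000 \right)} + A{\left(599 \right)}} = \frac{1}{- 33 \sqrt{-3000} + 599} = \frac{1}{- 33 \cdot 10 i \sqrt{30} + 599} = \frac{1}{- 330 i \sqrt{30} + 599} = \frac{1}{599 - 330 i \sqrt{30}}$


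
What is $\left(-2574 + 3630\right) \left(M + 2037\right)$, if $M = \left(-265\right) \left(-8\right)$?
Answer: $4389792$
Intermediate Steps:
$M = 2120$
$\left(-2574 + 3630\right) \left(M + 2037\right) = \left(-2574 + 3630\right) \left(2120 + 2037\right) = 1056 \cdot 4157 = 4389792$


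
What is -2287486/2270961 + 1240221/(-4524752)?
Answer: -13166800375853/10275535326672 ≈ -1.2814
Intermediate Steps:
-2287486/2270961 + 1240221/(-4524752) = -2287486*1/2270961 + 1240221*(-1/4524752) = -2287486/2270961 - 1240221/4524752 = -13166800375853/10275535326672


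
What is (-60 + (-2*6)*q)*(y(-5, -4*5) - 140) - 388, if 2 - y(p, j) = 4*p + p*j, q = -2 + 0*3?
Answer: 7460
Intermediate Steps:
q = -2 (q = -2 + 0 = -2)
y(p, j) = 2 - 4*p - j*p (y(p, j) = 2 - (4*p + p*j) = 2 - (4*p + j*p) = 2 + (-4*p - j*p) = 2 - 4*p - j*p)
(-60 + (-2*6)*q)*(y(-5, -4*5) - 140) - 388 = (-60 - 2*6*(-2))*((2 - 4*(-5) - 1*(-4*5)*(-5)) - 140) - 388 = (-60 - 12*(-2))*((2 + 20 - 1*(-20)*(-5)) - 140) - 388 = (-60 + 24)*((2 + 20 - 100) - 140) - 388 = -36*(-78 - 140) - 388 = -36*(-218) - 388 = 7848 - 388 = 7460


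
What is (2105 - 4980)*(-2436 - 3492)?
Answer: 17043000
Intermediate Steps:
(2105 - 4980)*(-2436 - 3492) = -2875*(-5928) = 17043000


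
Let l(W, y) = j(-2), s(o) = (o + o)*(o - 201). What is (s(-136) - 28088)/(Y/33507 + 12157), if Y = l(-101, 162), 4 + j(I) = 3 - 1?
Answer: 2130241032/407344597 ≈ 5.2296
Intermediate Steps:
s(o) = 2*o*(-201 + o) (s(o) = (2*o)*(-201 + o) = 2*o*(-201 + o))
j(I) = -2 (j(I) = -4 + (3 - 1) = -4 + 2 = -2)
l(W, y) = -2
Y = -2
(s(-136) - 28088)/(Y/33507 + 12157) = (2*(-136)*(-201 - 136) - 28088)/(-2/33507 + 12157) = (2*(-136)*(-337) - 28088)/(-2*1/33507 + 12157) = (91664 - 28088)/(-2/33507 + 12157) = 63576/(407344597/33507) = 63576*(33507/407344597) = 2130241032/407344597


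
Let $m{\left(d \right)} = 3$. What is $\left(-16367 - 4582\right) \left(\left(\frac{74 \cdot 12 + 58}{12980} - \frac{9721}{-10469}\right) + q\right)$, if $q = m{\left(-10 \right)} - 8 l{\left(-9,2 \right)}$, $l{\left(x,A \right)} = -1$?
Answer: $- \frac{1552936109283}{6176710} \approx -2.5142 \cdot 10^{5}$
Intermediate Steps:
$q = 11$ ($q = 3 - -8 = 3 + 8 = 11$)
$\left(-16367 - 4582\right) \left(\left(\frac{74 \cdot 12 + 58}{12980} - \frac{9721}{-10469}\right) + q\right) = \left(-16367 - 4582\right) \left(\left(\frac{74 \cdot 12 + 58}{12980} - \frac{9721}{-10469}\right) + 11\right) = - 20949 \left(\left(\left(888 + 58\right) \frac{1}{12980} - - \frac{9721}{10469}\right) + 11\right) = - 20949 \left(\left(946 \cdot \frac{1}{12980} + \frac{9721}{10469}\right) + 11\right) = - 20949 \left(\left(\frac{43}{590} + \frac{9721}{10469}\right) + 11\right) = - 20949 \left(\frac{6185557}{6176710} + 11\right) = \left(-20949\right) \frac{74129367}{6176710} = - \frac{1552936109283}{6176710}$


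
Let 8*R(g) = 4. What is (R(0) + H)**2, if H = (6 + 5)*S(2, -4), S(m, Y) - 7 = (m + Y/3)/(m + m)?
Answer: 56644/9 ≈ 6293.8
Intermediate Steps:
S(m, Y) = 7 + (m + Y/3)/(2*m) (S(m, Y) = 7 + (m + Y/3)/(m + m) = 7 + (m + Y*(1/3))/((2*m)) = 7 + (m + Y/3)*(1/(2*m)) = 7 + (m + Y/3)/(2*m))
R(g) = 1/2 (R(g) = (1/8)*4 = 1/2)
H = 473/6 (H = (6 + 5)*((1/6)*(-4 + 45*2)/2) = 11*((1/6)*(1/2)*(-4 + 90)) = 11*((1/6)*(1/2)*86) = 11*(43/6) = 473/6 ≈ 78.833)
(R(0) + H)**2 = (1/2 + 473/6)**2 = (238/3)**2 = 56644/9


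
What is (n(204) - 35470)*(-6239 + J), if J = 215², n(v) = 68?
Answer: -1415584372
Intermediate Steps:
J = 46225
(n(204) - 35470)*(-6239 + J) = (68 - 35470)*(-6239 + 46225) = -35402*39986 = -1415584372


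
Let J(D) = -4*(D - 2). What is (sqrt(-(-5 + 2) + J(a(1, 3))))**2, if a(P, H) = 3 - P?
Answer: 3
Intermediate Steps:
J(D) = 8 - 4*D (J(D) = -4*(-2 + D) = 8 - 4*D)
(sqrt(-(-5 + 2) + J(a(1, 3))))**2 = (sqrt(-(-5 + 2) + (8 - 4*(3 - 1*1))))**2 = (sqrt(-1*(-3) + (8 - 4*(3 - 1))))**2 = (sqrt(3 + (8 - 4*2)))**2 = (sqrt(3 + (8 - 8)))**2 = (sqrt(3 + 0))**2 = (sqrt(3))**2 = 3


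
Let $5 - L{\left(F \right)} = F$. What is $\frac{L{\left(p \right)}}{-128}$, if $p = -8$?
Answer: $- \frac{13}{128} \approx -0.10156$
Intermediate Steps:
$L{\left(F \right)} = 5 - F$
$\frac{L{\left(p \right)}}{-128} = \frac{5 - -8}{-128} = \left(5 + 8\right) \left(- \frac{1}{128}\right) = 13 \left(- \frac{1}{128}\right) = - \frac{13}{128}$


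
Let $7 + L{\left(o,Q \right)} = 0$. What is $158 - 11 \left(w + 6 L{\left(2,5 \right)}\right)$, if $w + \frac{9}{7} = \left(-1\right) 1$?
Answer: $\frac{4516}{7} \approx 645.14$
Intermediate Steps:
$w = - \frac{16}{7}$ ($w = - \frac{9}{7} - 1 = - \frac{16}{7} \approx -2.2857$)
$L{\left(o,Q \right)} = -7$ ($L{\left(o,Q \right)} = -7 + 0 = -7$)
$158 - 11 \left(w + 6 L{\left(2,5 \right)}\right) = 158 - 11 \left(- \frac{16}{7} + 6 \left(-7\right)\right) = 158 - 11 \left(- \frac{16}{7} - 42\right) = 158 - - \frac{3410}{7} = 158 + \frac{3410}{7} = \frac{4516}{7}$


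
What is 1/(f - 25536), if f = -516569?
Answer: -1/542105 ≈ -1.8447e-6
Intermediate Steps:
1/(f - 25536) = 1/(-516569 - 25536) = 1/(-542105) = -1/542105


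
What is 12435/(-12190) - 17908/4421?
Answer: -54654731/10778398 ≈ -5.0708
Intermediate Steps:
12435/(-12190) - 17908/4421 = 12435*(-1/12190) - 17908*1/4421 = -2487/2438 - 17908/4421 = -54654731/10778398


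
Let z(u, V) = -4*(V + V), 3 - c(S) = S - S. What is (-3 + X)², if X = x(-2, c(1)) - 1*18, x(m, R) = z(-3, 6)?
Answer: 4761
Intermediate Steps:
c(S) = 3 (c(S) = 3 - (S - S) = 3 - 1*0 = 3 + 0 = 3)
z(u, V) = -8*V
x(m, R) = -48 (x(m, R) = -8*6 = -48)
X = -66 (X = -48 - 1*18 = -48 - 18 = -66)
(-3 + X)² = (-3 - 66)² = (-69)² = 4761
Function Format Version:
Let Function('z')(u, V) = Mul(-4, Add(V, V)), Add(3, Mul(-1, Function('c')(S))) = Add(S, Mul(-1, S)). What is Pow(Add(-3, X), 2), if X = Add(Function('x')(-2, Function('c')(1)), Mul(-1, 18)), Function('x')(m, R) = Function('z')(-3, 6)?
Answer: 4761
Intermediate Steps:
Function('c')(S) = 3 (Function('c')(S) = Add(3, Mul(-1, Add(S, Mul(-1, S)))) = Add(3, Mul(-1, 0)) = Add(3, 0) = 3)
Function('z')(u, V) = Mul(-8, V) (Function('z')(u, V) = Mul(-4, Mul(2, V)) = Mul(-8, V))
Function('x')(m, R) = -48 (Function('x')(m, R) = Mul(-8, 6) = -48)
X = -66 (X = Add(-48, Mul(-1, 18)) = Add(-48, -18) = -66)
Pow(Add(-3, X), 2) = Pow(Add(-3, -66), 2) = Pow(-69, 2) = 4761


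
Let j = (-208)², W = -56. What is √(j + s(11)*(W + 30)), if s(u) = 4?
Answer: 2*√10790 ≈ 207.75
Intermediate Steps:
j = 43264
√(j + s(11)*(W + 30)) = √(43264 + 4*(-56 + 30)) = √(43264 + 4*(-26)) = √(43264 - 104) = √43160 = 2*√10790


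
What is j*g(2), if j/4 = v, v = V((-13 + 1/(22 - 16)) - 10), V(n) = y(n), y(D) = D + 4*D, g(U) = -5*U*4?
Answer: 54800/3 ≈ 18267.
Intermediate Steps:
g(U) = -20*U
y(D) = 5*D
V(n) = 5*n
v = -685/6 (v = 5*((-13 + 1/(22 - 16)) - 10) = 5*((-13 + 1/6) - 10) = 5*(-77/6 - 10) = 5*(-137/6) = -685/6 ≈ -114.17)
j = -1370/3 (j = 4*(-685/6) = -1370/3 ≈ -456.67)
j*g(2) = -(-27400)*2/3 = -1370/3*(-40) = 54800/3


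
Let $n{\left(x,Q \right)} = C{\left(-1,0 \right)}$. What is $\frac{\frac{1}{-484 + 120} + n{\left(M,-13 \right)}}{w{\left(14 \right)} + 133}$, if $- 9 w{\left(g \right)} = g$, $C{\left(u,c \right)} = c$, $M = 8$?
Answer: $- \frac{9}{430612} \approx -2.09 \cdot 10^{-5}$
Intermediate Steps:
$n{\left(x,Q \right)} = 0$
$w{\left(g \right)} = - \frac{g}{9}$
$\frac{\frac{1}{-484 + 120} + n{\left(M,-13 \right)}}{w{\left(14 \right)} + 133} = \frac{\frac{1}{-484 + 120} + 0}{\left(- \frac{1}{9}\right) 14 + 133} = \frac{\frac{1}{-364} + 0}{- \frac{14}{9} + 133} = \frac{- \frac{1}{364} + 0}{\frac{1183}{9}} = \left(- \frac{1}{364}\right) \frac{9}{1183} = - \frac{9}{430612}$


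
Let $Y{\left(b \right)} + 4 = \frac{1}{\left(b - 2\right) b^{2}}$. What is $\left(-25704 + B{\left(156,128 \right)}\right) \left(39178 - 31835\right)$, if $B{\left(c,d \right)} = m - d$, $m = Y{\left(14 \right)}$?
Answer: $- \frac{63743818279}{336} \approx -1.8971 \cdot 10^{8}$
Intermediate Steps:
$Y{\left(b \right)} = -4 + \frac{1}{b^{2} \left(-2 + b\right)}$ ($Y{\left(b \right)} = -4 + \frac{1}{\left(b - 2\right) b^{2}} = -4 + \frac{1}{\left(-2 + b\right) b^{2}} = -4 + \frac{1}{b^{2} \left(-2 + b\right)}$)
$m = - \frac{9407}{2352}$ ($m = \frac{1 - 4 \cdot 14^{3} + 8 \cdot 14^{2}}{196 \left(-2 + 14\right)} = \frac{1 - 10976 + 8 \cdot 196}{196 \cdot 12} = \frac{1}{196} \cdot \frac{1}{12} \left(1 - 10976 + 1568\right) = \frac{1}{196} \cdot \frac{1}{12} \left(-9407\right) = - \frac{9407}{2352} \approx -3.9996$)
$B{\left(c,d \right)} = - \frac{9407}{2352} - d$
$\left(-25704 + B{\left(156,128 \right)}\right) \left(39178 - 31835\right) = \left(-25704 - \frac{310463}{2352}\right) \left(39178 - 31835\right) = \left(-25704 - \frac{310463}{2352}\right) 7343 = \left(- \frac{60766271}{2352}\right) 7343 = - \frac{63743818279}{336}$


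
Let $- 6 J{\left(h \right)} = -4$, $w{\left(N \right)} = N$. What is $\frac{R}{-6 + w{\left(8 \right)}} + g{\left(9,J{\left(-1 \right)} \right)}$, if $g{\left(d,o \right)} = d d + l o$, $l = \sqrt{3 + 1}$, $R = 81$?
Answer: $\frac{737}{6} \approx 122.83$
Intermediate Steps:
$J{\left(h \right)} = \frac{2}{3}$ ($J{\left(h \right)} = \left(- \frac{1}{6}\right) \left(-4\right) = \frac{2}{3}$)
$l = 2$ ($l = \sqrt{4} = 2$)
$g{\left(d,o \right)} = d^{2} + 2 o$ ($g{\left(d,o \right)} = d d + 2 o = d^{2} + 2 o$)
$\frac{R}{-6 + w{\left(8 \right)}} + g{\left(9,J{\left(-1 \right)} \right)} = \frac{1}{-6 + 8} \cdot 81 + \left(9^{2} + 2 \cdot \frac{2}{3}\right) = \frac{1}{2} \cdot 81 + \left(81 + \frac{4}{3}\right) = \frac{1}{2} \cdot 81 + \frac{247}{3} = \frac{81}{2} + \frac{247}{3} = \frac{737}{6}$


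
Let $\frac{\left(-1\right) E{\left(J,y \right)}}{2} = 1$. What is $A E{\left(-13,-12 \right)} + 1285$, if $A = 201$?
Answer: $883$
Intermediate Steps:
$E{\left(J,y \right)} = -2$ ($E{\left(J,y \right)} = \left(-2\right) 1 = -2$)
$A E{\left(-13,-12 \right)} + 1285 = 201 \left(-2\right) + 1285 = -402 + 1285 = 883$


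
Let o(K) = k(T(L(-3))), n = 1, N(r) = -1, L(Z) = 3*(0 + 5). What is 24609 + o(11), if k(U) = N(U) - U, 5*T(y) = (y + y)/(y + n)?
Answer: 196861/8 ≈ 24608.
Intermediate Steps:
L(Z) = 15 (L(Z) = 3*5 = 15)
T(y) = 2*y/(5*(1 + y)) (T(y) = ((y + y)/(y + 1))/5 = ((2*y)/(1 + y))/5 = (2*y/(1 + y))/5 = 2*y/(5*(1 + y)))
k(U) = -1 - U
o(K) = -11/8 (o(K) = -1 - 2*15/(5*(1 + 15)) = -1 - 2*15/(5*16) = -1 - 1*3/8 = -1 - 3/8 = -11/8)
24609 + o(11) = 24609 - 11/8 = 196861/8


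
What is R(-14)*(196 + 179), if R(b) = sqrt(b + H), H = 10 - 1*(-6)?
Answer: 375*sqrt(2) ≈ 530.33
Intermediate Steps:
H = 16 (H = 10 + 6 = 16)
R(b) = sqrt(16 + b) (R(b) = sqrt(b + 16) = sqrt(16 + b))
R(-14)*(196 + 179) = sqrt(16 - 14)*(196 + 179) = sqrt(2)*375 = 375*sqrt(2)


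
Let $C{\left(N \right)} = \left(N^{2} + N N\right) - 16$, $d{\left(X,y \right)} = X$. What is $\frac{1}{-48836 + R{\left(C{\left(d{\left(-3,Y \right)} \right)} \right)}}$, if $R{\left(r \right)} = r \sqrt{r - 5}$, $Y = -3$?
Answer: $- \frac{12209}{596238727} - \frac{i \sqrt{3}}{1192477454} \approx -2.0477 \cdot 10^{-5} - 1.4525 \cdot 10^{-9} i$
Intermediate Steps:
$C{\left(N \right)} = -16 + 2 N^{2}$ ($C{\left(N \right)} = \left(N^{2} + N^{2}\right) - 16 = 2 N^{2} - 16 = -16 + 2 N^{2}$)
$R{\left(r \right)} = r \sqrt{-5 + r}$
$\frac{1}{-48836 + R{\left(C{\left(d{\left(-3,Y \right)} \right)} \right)}} = \frac{1}{-48836 + \left(-16 + 2 \left(-3\right)^{2}\right) \sqrt{-5 - \left(16 - 2 \left(-3\right)^{2}\right)}} = \frac{1}{-48836 + \left(-16 + 2 \cdot 9\right) \sqrt{-5 + \left(-16 + 2 \cdot 9\right)}} = \frac{1}{-48836 + \left(-16 + 18\right) \sqrt{-5 + \left(-16 + 18\right)}} = \frac{1}{-48836 + 2 \sqrt{-5 + 2}} = \frac{1}{-48836 + 2 \sqrt{-3}} = \frac{1}{-48836 + 2 i \sqrt{3}}$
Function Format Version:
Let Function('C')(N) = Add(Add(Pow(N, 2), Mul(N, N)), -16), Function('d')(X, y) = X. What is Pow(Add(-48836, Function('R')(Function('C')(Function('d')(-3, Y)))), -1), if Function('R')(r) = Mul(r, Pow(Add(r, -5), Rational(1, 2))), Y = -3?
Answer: Add(Rational(-12209, 596238727), Mul(Rational(-1, 1192477454), I, Pow(3, Rational(1, 2)))) ≈ Add(-2.0477e-5, Mul(-1.4525e-9, I))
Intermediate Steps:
Function('C')(N) = Add(-16, Mul(2, Pow(N, 2))) (Function('C')(N) = Add(Add(Pow(N, 2), Pow(N, 2)), -16) = Add(Mul(2, Pow(N, 2)), -16) = Add(-16, Mul(2, Pow(N, 2))))
Function('R')(r) = Mul(r, Pow(Add(-5, r), Rational(1, 2)))
Pow(Add(-48836, Function('R')(Function('C')(Function('d')(-3, Y)))), -1) = Pow(Add(-48836, Mul(Add(-16, Mul(2, Pow(-3, 2))), Pow(Add(-5, Add(-16, Mul(2, Pow(-3, 2)))), Rational(1, 2)))), -1) = Pow(Add(-48836, Mul(Add(-16, Mul(2, 9)), Pow(Add(-5, Add(-16, Mul(2, 9))), Rational(1, 2)))), -1) = Pow(Add(-48836, Mul(Add(-16, 18), Pow(Add(-5, Add(-16, 18)), Rational(1, 2)))), -1) = Pow(Add(-48836, Mul(2, Pow(Add(-5, 2), Rational(1, 2)))), -1) = Pow(Add(-48836, Mul(2, Pow(-3, Rational(1, 2)))), -1) = Pow(Add(-48836, Mul(2, Mul(I, Pow(3, Rational(1, 2))))), -1) = Pow(Add(-48836, Mul(2, I, Pow(3, Rational(1, 2)))), -1)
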